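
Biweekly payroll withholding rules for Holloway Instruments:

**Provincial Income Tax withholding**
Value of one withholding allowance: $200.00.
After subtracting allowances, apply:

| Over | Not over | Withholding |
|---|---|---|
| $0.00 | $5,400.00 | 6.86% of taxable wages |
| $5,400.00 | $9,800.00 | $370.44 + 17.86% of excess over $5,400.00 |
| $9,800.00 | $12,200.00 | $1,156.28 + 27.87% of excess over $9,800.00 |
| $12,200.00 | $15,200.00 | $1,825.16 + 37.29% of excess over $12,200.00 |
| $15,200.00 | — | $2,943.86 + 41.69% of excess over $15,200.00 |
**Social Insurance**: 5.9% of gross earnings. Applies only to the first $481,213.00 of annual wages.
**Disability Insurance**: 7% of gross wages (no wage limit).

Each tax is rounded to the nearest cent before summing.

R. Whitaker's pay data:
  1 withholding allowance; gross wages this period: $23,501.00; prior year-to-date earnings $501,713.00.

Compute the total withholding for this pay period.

Provincial Income Tax: taxable = $23,501.00 − 1×$200.00 = $23,301.00
  $2,943.86 + 41.69% × ($23,301.00 − $15,200.00) = $2,943.86 + 41.69% × $8,101.00 = $6,321.17
Social Insurance: YTD $501,713.00 ≥ cap $481,213.00 → $0.00
Disability Insurance: 7% × $23,501.00 = $1,645.07
Total: $6,321.17 + $0.00 + $1,645.07 = $7,966.24

$7,966.24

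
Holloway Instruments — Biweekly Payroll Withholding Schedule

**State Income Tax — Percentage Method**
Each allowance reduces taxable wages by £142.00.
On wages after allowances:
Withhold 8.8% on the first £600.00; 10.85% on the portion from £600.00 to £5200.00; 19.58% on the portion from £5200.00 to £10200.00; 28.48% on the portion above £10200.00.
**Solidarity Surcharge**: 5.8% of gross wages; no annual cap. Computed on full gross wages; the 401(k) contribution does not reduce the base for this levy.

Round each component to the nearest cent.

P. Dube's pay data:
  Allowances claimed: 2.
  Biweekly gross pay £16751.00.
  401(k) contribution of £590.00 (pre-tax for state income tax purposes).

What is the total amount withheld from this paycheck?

State Income Tax: taxable = £16751.00 − £590.00 − 2×£142.00 = £15877.00
  £1530.90 + 28.48% × (£15877.00 − £10200.00) = £1530.90 + 28.48% × £5677.00 = £3147.71
Solidarity Surcharge: 5.8% × £16751.00 = £971.56
Total: £3147.71 + £971.56 = £4119.27

£4119.27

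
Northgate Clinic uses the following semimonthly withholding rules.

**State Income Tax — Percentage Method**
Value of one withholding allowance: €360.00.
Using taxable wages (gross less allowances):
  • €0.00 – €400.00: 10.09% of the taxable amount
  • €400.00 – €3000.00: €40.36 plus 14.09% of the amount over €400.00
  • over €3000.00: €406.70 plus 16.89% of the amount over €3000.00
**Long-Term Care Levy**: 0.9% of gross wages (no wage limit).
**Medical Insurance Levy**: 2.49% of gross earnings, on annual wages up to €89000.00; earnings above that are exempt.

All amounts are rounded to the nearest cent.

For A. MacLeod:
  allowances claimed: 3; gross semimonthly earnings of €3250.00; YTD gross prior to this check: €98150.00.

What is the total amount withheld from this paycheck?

State Income Tax: taxable = €3250.00 − 3×€360.00 = €2170.00
  €40.36 + 14.09% × (€2170.00 − €400.00) = €40.36 + 14.09% × €1770.00 = €289.75
Long-Term Care Levy: 0.9% × €3250.00 = €29.25
Medical Insurance Levy: YTD €98150.00 ≥ cap €89000.00 → €0.00
Total: €289.75 + €29.25 + €0.00 = €319.00

€319.00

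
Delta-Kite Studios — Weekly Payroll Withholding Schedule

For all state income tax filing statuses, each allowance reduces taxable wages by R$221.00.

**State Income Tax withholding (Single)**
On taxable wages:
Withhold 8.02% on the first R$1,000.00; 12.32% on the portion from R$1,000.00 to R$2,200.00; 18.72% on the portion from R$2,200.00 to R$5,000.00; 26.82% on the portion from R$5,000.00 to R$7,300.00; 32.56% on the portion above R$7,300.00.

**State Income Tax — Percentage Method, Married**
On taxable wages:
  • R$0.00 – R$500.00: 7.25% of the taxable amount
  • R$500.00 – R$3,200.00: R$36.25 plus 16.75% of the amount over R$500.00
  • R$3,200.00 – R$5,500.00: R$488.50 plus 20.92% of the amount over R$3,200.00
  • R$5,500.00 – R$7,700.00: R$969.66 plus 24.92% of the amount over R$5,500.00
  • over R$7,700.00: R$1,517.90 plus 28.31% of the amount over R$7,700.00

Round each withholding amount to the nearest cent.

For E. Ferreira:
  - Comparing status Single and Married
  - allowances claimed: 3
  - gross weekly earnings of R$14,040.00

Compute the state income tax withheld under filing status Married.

R$3,125.06

State Income Tax (Married): taxable = R$14,040.00 − 3×R$221.00 = R$13,377.00
  R$1,517.90 + 28.31% × (R$13,377.00 − R$7,700.00) = R$1,517.90 + 28.31% × R$5,677.00 = R$3,125.06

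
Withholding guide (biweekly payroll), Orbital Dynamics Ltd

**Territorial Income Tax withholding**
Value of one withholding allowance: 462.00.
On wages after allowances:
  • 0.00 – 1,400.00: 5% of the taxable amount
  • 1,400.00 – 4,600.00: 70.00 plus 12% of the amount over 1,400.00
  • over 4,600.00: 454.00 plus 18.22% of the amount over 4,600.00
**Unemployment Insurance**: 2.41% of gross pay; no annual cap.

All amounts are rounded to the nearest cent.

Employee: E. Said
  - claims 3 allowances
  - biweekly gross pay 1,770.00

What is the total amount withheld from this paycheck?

Territorial Income Tax: taxable = 1,770.00 − 3×462.00 = 384.00
  5% × 384.00 = 19.20
Unemployment Insurance: 2.41% × 1,770.00 = 42.66
Total: 19.20 + 42.66 = 61.86

61.86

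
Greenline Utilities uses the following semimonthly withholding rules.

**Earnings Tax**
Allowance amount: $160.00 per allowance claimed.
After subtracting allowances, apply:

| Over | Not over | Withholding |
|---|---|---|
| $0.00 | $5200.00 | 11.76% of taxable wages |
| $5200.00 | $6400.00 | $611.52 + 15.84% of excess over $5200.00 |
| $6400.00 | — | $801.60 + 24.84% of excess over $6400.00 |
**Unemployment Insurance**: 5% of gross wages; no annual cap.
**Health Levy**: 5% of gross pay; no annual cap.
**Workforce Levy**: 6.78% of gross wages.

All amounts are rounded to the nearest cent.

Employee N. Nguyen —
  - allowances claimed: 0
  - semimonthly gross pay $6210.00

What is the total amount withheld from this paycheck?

Earnings Tax: taxable = $6210.00
  $611.52 + 15.84% × ($6210.00 − $5200.00) = $611.52 + 15.84% × $1010.00 = $771.50
Unemployment Insurance: 5% × $6210.00 = $310.50
Health Levy: 5% × $6210.00 = $310.50
Workforce Levy: 6.78% × $6210.00 = $421.04
Total: $771.50 + $310.50 + $310.50 + $421.04 = $1813.54

$1813.54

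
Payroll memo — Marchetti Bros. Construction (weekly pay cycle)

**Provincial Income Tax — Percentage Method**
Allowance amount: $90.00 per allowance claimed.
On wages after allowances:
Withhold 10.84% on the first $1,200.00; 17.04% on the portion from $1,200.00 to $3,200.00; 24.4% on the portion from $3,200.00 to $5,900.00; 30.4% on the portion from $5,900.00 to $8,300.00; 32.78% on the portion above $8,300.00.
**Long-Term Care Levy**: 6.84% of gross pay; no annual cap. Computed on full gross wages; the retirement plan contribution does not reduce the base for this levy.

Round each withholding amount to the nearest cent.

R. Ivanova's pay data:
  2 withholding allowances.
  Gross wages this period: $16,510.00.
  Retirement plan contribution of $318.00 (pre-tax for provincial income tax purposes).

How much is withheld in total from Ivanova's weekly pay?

$5,516.55

Provincial Income Tax: taxable = $16,510.00 − $318.00 − 2×$90.00 = $16,012.00
  $1,859.28 + 32.78% × ($16,012.00 − $8,300.00) = $1,859.28 + 32.78% × $7,712.00 = $4,387.27
Long-Term Care Levy: 6.84% × $16,510.00 = $1,129.28
Total: $4,387.27 + $1,129.28 = $5,516.55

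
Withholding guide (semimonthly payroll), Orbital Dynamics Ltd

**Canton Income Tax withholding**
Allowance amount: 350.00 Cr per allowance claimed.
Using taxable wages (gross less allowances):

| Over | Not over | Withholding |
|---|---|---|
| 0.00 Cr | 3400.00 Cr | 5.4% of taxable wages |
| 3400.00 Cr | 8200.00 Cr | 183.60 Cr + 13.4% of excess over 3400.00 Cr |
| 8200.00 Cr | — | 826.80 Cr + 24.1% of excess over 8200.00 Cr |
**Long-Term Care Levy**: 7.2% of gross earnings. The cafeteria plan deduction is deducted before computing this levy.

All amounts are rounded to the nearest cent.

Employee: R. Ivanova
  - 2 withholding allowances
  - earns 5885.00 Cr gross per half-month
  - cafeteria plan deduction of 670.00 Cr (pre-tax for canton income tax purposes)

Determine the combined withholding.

708.49 Cr

Canton Income Tax: taxable = 5885.00 Cr − 670.00 Cr − 2×350.00 Cr = 4515.00 Cr
  183.60 Cr + 13.4% × (4515.00 Cr − 3400.00 Cr) = 183.60 Cr + 13.4% × 1115.00 Cr = 333.01 Cr
Long-Term Care Levy: 7.2% × 5215.00 Cr = 375.48 Cr
Total: 333.01 Cr + 375.48 Cr = 708.49 Cr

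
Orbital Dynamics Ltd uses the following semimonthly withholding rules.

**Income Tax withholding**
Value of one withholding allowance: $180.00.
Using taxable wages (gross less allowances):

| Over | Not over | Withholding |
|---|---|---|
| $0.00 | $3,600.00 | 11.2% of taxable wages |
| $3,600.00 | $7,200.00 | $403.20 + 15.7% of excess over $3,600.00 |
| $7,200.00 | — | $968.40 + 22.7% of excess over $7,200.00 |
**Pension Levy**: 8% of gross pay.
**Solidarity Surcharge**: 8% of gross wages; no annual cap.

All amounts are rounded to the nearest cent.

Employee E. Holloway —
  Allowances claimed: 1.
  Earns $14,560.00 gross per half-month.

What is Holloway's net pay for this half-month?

Income Tax: taxable = $14,560.00 − 1×$180.00 = $14,380.00
  $968.40 + 22.7% × ($14,380.00 − $7,200.00) = $968.40 + 22.7% × $7,180.00 = $2,598.26
Pension Levy: 8% × $14,560.00 = $1,164.80
Solidarity Surcharge: 8% × $14,560.00 = $1,164.80
Total withheld: $2,598.26 + $1,164.80 + $1,164.80 = $4,927.86
Net pay: $14,560.00 − $4,927.86 = $9,632.14

$9,632.14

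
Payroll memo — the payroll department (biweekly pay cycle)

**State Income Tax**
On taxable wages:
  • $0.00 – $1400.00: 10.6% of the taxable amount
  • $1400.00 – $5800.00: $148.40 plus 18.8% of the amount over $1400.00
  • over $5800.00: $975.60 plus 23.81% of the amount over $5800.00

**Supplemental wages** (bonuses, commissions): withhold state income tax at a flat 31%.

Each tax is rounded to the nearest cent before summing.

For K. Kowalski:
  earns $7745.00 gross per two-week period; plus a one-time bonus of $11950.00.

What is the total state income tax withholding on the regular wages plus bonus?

$5143.20

State Income Tax: taxable = $7745.00
  $975.60 + 23.81% × ($7745.00 − $5800.00) = $975.60 + 23.81% × $1945.00 = $1438.70
Supplemental (31% flat on bonus): 31% × $11950.00 = $3704.50
Total state income tax: $1438.70 + $3704.50 = $5143.20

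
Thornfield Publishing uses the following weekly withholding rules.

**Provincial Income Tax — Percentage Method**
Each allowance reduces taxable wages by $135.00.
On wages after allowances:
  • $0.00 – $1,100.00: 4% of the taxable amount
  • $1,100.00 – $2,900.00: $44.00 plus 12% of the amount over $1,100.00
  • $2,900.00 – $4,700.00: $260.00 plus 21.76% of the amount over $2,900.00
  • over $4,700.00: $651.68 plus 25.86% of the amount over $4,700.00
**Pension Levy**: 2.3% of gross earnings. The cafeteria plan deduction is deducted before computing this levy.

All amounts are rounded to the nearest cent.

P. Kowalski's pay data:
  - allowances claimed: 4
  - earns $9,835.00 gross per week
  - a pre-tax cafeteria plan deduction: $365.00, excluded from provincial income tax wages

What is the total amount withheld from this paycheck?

Provincial Income Tax: taxable = $9,835.00 − $365.00 − 4×$135.00 = $8,930.00
  $651.68 + 25.86% × ($8,930.00 − $4,700.00) = $651.68 + 25.86% × $4,230.00 = $1,745.56
Pension Levy: 2.3% × $9,470.00 = $217.81
Total: $1,745.56 + $217.81 = $1,963.37

$1,963.37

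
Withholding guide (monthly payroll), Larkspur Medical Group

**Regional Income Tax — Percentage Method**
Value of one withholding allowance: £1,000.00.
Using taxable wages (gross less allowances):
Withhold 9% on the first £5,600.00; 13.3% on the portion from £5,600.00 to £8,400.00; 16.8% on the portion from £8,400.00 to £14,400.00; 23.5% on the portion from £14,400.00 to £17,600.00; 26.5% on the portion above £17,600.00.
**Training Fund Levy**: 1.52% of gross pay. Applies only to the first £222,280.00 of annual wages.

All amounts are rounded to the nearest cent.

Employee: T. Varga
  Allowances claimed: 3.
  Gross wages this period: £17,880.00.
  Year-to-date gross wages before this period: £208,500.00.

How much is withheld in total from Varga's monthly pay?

Regional Income Tax: taxable = £17,880.00 − 3×£1,000.00 = £14,880.00
  £1,884.40 + 23.5% × (£14,880.00 − £14,400.00) = £1,884.40 + 23.5% × £480.00 = £1,997.20
Training Fund Levy: cap £222,280.00 − YTD £208,500.00 = £13,780.00 subject; 1.52% × £13,780.00 = £209.46
Total: £1,997.20 + £209.46 = £2,206.66

£2,206.66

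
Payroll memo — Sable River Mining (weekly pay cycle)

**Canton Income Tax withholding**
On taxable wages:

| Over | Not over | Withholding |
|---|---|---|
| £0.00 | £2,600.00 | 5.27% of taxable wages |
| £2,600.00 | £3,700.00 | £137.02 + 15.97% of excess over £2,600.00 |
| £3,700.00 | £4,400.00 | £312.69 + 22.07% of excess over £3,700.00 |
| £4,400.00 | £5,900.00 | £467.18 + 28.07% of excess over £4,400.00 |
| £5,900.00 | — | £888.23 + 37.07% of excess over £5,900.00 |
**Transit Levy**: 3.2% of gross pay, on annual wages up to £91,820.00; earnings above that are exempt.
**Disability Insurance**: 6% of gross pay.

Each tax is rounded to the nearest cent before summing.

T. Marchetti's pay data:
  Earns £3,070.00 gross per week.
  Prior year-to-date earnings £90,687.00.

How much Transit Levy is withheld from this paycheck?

£36.26

Transit Levy: cap £91,820.00 − YTD £90,687.00 = £1,133.00 subject; 3.2% × £1,133.00 = £36.26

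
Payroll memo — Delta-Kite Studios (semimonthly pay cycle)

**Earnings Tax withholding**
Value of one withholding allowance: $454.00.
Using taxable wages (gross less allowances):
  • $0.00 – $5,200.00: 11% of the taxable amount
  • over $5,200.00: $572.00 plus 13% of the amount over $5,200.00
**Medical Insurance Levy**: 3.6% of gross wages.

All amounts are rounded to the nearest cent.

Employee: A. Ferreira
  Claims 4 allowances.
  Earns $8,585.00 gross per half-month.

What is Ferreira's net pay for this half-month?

Earnings Tax: taxable = $8,585.00 − 4×$454.00 = $6,769.00
  $572.00 + 13% × ($6,769.00 − $5,200.00) = $572.00 + 13% × $1,569.00 = $775.97
Medical Insurance Levy: 3.6% × $8,585.00 = $309.06
Total withheld: $775.97 + $309.06 = $1,085.03
Net pay: $8,585.00 − $1,085.03 = $7,499.97

$7,499.97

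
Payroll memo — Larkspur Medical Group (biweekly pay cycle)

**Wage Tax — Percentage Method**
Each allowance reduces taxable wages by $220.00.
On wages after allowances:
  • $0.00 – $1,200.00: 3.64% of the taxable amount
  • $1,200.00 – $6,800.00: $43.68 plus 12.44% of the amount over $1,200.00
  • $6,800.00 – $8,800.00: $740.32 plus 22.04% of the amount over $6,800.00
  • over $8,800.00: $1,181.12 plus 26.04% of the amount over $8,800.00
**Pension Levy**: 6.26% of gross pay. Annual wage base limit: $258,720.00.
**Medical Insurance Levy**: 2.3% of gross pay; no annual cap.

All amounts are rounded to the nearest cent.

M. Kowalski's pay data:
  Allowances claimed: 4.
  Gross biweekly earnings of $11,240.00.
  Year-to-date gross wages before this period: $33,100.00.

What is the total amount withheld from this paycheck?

$2,549.48

Wage Tax: taxable = $11,240.00 − 4×$220.00 = $10,360.00
  $1,181.12 + 26.04% × ($10,360.00 − $8,800.00) = $1,181.12 + 26.04% × $1,560.00 = $1,587.34
Pension Levy: 6.26% × $11,240.00 = $703.62
Medical Insurance Levy: 2.3% × $11,240.00 = $258.52
Total: $1,587.34 + $703.62 + $258.52 = $2,549.48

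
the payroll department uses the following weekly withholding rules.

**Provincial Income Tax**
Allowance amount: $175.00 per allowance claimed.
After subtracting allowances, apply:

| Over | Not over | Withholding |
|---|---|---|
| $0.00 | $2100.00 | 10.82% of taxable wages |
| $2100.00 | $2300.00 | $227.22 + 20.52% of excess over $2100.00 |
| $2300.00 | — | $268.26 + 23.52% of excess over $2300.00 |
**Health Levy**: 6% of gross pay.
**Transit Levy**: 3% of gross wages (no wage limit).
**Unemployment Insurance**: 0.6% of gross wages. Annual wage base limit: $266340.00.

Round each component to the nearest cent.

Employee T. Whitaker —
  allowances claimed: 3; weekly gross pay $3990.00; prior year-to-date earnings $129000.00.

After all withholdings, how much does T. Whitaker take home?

Provincial Income Tax: taxable = $3990.00 − 3×$175.00 = $3465.00
  $268.26 + 23.52% × ($3465.00 − $2300.00) = $268.26 + 23.52% × $1165.00 = $542.27
Health Levy: 6% × $3990.00 = $239.40
Transit Levy: 3% × $3990.00 = $119.70
Unemployment Insurance: 0.6% × $3990.00 = $23.94
Total withheld: $542.27 + $239.40 + $119.70 + $23.94 = $925.31
Net pay: $3990.00 − $925.31 = $3064.69

$3064.69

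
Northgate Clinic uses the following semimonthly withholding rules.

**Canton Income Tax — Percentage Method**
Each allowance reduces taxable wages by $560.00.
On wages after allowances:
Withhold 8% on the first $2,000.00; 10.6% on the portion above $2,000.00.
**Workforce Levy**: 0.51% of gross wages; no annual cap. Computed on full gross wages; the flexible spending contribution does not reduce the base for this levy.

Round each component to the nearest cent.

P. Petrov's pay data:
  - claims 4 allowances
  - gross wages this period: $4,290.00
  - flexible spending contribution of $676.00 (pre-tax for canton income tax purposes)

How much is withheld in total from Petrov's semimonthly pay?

$131.80

Canton Income Tax: taxable = $4,290.00 − $676.00 − 4×$560.00 = $1,374.00
  8% × $1,374.00 = $109.92
Workforce Levy: 0.51% × $4,290.00 = $21.88
Total: $109.92 + $21.88 = $131.80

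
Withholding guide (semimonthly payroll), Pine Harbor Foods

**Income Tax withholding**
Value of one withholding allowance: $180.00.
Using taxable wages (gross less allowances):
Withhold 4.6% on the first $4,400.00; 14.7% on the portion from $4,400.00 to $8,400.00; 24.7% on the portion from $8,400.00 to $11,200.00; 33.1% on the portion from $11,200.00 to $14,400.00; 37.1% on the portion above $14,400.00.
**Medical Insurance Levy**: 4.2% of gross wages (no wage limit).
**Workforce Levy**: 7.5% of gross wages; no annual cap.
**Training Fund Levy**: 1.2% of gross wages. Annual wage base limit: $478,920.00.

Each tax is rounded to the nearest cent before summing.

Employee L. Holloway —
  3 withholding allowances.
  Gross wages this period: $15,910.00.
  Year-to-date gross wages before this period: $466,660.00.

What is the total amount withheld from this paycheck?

$4,909.66

Income Tax: taxable = $15,910.00 − 3×$180.00 = $15,370.00
  $2,541.20 + 37.1% × ($15,370.00 − $14,400.00) = $2,541.20 + 37.1% × $970.00 = $2,901.07
Medical Insurance Levy: 4.2% × $15,910.00 = $668.22
Workforce Levy: 7.5% × $15,910.00 = $1,193.25
Training Fund Levy: cap $478,920.00 − YTD $466,660.00 = $12,260.00 subject; 1.2% × $12,260.00 = $147.12
Total: $2,901.07 + $668.22 + $1,193.25 + $147.12 = $4,909.66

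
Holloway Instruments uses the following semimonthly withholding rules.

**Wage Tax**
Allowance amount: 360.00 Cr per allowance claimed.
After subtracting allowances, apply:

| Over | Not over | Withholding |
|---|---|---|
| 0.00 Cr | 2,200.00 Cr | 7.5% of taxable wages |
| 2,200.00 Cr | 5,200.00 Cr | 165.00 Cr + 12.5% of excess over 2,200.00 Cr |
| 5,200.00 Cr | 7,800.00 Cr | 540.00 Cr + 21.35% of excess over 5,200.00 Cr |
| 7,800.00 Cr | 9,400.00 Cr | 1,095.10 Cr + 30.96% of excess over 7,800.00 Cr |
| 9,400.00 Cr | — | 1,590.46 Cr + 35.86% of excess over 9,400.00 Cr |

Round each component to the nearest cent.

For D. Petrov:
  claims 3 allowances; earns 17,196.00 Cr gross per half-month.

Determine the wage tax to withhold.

Wage Tax: taxable = 17,196.00 Cr − 3×360.00 Cr = 16,116.00 Cr
  1,590.46 Cr + 35.86% × (16,116.00 Cr − 9,400.00 Cr) = 1,590.46 Cr + 35.86% × 6,716.00 Cr = 3,998.82 Cr

3,998.82 Cr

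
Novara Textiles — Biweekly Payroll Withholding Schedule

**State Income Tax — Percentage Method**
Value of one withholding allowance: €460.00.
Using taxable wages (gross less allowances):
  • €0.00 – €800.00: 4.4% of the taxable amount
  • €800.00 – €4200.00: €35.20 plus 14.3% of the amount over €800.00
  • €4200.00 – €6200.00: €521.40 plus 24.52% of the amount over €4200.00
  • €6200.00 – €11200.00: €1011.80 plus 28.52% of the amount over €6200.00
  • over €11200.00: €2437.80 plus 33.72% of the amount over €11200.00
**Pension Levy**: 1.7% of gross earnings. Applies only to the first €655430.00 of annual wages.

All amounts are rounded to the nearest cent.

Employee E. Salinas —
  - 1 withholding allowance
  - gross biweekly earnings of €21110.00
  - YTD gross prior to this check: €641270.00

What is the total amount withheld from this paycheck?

€5865.06

State Income Tax: taxable = €21110.00 − 1×€460.00 = €20650.00
  €2437.80 + 33.72% × (€20650.00 − €11200.00) = €2437.80 + 33.72% × €9450.00 = €5624.34
Pension Levy: cap €655430.00 − YTD €641270.00 = €14160.00 subject; 1.7% × €14160.00 = €240.72
Total: €5624.34 + €240.72 = €5865.06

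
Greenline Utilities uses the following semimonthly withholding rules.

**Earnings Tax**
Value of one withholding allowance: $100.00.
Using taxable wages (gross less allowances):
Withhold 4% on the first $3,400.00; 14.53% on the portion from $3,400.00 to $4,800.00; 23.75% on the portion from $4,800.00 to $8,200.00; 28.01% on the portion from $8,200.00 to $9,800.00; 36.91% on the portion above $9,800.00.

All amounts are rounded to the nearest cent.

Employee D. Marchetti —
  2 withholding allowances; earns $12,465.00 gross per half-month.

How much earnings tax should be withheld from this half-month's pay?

Earnings Tax: taxable = $12,465.00 − 2×$100.00 = $12,265.00
  $1,595.08 + 36.91% × ($12,265.00 − $9,800.00) = $1,595.08 + 36.91% × $2,465.00 = $2,504.91

$2,504.91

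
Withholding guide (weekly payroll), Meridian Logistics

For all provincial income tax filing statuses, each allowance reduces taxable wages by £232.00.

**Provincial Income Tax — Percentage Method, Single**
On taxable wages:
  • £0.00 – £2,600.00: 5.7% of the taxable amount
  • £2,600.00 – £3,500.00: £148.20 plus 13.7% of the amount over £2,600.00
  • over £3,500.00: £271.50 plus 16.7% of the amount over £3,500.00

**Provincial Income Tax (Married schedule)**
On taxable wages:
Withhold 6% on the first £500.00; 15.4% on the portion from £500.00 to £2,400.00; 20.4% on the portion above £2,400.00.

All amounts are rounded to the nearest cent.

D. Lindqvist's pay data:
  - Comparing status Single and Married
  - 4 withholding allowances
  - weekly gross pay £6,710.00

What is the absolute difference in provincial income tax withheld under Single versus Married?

£359.94

Provincial Income Tax (Single): taxable = £6,710.00 − 4×£232.00 = £5,782.00
  £271.50 + 16.7% × (£5,782.00 − £3,500.00) = £271.50 + 16.7% × £2,282.00 = £652.59
Provincial Income Tax (Married): taxable = £6,710.00 − 4×£232.00 = £5,782.00
  £322.60 + 20.4% × (£5,782.00 − £2,400.00) = £322.60 + 20.4% × £3,382.00 = £1,012.53
Difference: |£652.59 − £1,012.53| = £359.94 (higher under Married)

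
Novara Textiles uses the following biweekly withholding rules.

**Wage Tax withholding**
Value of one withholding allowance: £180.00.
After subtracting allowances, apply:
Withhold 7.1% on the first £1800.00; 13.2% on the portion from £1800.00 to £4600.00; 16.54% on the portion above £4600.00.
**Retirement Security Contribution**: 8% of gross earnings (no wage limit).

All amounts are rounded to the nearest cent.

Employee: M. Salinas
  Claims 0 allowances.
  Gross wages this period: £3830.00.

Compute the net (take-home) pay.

£3127.84

Wage Tax: taxable = £3830.00
  £127.80 + 13.2% × (£3830.00 − £1800.00) = £127.80 + 13.2% × £2030.00 = £395.76
Retirement Security Contribution: 8% × £3830.00 = £306.40
Total withheld: £395.76 + £306.40 = £702.16
Net pay: £3830.00 − £702.16 = £3127.84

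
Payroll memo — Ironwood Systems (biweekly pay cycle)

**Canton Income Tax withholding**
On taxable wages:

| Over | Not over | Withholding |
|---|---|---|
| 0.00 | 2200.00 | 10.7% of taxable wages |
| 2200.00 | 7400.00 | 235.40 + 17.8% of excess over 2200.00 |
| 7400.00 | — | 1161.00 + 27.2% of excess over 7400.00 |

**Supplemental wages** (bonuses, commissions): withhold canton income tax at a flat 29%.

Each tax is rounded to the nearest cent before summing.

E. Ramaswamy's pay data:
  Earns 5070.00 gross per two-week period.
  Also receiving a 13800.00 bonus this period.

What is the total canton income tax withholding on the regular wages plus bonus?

4748.26

Canton Income Tax: taxable = 5070.00
  235.40 + 17.8% × (5070.00 − 2200.00) = 235.40 + 17.8% × 2870.00 = 746.26
Supplemental (29% flat on bonus): 29% × 13800.00 = 4002.00
Total canton income tax: 746.26 + 4002.00 = 4748.26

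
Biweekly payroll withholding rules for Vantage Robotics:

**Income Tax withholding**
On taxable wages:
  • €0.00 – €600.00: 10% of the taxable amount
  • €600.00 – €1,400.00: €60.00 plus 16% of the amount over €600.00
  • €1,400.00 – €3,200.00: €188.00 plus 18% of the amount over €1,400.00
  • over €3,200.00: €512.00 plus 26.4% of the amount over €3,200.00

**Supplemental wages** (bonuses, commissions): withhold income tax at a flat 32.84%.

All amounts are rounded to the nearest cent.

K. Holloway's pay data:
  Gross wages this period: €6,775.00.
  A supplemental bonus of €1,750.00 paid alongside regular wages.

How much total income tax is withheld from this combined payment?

Income Tax: taxable = €6,775.00
  €512.00 + 26.4% × (€6,775.00 − €3,200.00) = €512.00 + 26.4% × €3,575.00 = €1,455.80
Supplemental (32.84% flat on bonus): 32.84% × €1,750.00 = €574.70
Total income tax: €1,455.80 + €574.70 = €2,030.50

€2,030.50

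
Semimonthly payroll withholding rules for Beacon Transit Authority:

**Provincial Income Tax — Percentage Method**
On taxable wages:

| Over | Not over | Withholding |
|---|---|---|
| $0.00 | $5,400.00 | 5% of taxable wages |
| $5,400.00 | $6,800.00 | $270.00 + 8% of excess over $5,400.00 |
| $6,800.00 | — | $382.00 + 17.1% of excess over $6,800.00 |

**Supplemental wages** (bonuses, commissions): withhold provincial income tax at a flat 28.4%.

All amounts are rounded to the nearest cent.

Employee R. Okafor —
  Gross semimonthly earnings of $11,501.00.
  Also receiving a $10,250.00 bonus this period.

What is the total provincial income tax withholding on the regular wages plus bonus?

$4,096.87

Provincial Income Tax: taxable = $11,501.00
  $382.00 + 17.1% × ($11,501.00 − $6,800.00) = $382.00 + 17.1% × $4,701.00 = $1,185.87
Supplemental (28.4% flat on bonus): 28.4% × $10,250.00 = $2,911.00
Total provincial income tax: $1,185.87 + $2,911.00 = $4,096.87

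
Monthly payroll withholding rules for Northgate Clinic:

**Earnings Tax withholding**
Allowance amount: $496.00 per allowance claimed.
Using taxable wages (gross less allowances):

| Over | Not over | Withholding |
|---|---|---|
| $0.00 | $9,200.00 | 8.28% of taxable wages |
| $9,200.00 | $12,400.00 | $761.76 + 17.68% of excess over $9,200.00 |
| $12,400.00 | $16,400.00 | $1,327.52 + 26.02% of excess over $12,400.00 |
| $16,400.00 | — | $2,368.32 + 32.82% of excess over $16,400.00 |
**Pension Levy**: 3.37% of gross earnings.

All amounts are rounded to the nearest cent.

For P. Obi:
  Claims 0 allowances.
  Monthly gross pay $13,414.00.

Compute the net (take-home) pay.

$11,370.59

Earnings Tax: taxable = $13,414.00
  $1,327.52 + 26.02% × ($13,414.00 − $12,400.00) = $1,327.52 + 26.02% × $1,014.00 = $1,591.36
Pension Levy: 3.37% × $13,414.00 = $452.05
Total withheld: $1,591.36 + $452.05 = $2,043.41
Net pay: $13,414.00 − $2,043.41 = $11,370.59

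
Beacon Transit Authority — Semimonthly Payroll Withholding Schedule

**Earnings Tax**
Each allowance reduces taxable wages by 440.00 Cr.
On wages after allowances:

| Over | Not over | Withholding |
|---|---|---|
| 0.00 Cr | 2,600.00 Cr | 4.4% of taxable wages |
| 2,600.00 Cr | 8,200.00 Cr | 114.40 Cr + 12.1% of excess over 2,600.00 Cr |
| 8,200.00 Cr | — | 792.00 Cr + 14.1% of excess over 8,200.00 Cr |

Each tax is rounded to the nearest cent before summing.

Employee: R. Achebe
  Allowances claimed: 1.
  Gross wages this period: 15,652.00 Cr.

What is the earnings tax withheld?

Earnings Tax: taxable = 15,652.00 Cr − 1×440.00 Cr = 15,212.00 Cr
  792.00 Cr + 14.1% × (15,212.00 Cr − 8,200.00 Cr) = 792.00 Cr + 14.1% × 7,012.00 Cr = 1,780.69 Cr

1,780.69 Cr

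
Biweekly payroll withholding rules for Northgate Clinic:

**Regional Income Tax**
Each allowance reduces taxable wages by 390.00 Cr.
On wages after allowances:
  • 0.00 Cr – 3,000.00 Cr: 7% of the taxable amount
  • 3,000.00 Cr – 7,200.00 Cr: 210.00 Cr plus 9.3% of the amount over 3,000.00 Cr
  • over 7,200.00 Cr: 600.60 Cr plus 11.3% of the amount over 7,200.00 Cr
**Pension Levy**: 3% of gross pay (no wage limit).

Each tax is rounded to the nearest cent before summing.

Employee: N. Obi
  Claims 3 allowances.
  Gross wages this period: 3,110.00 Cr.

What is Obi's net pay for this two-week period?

Regional Income Tax: taxable = 3,110.00 Cr − 3×390.00 Cr = 1,940.00 Cr
  7% × 1,940.00 Cr = 135.80 Cr
Pension Levy: 3% × 3,110.00 Cr = 93.30 Cr
Total withheld: 135.80 Cr + 93.30 Cr = 229.10 Cr
Net pay: 3,110.00 Cr − 229.10 Cr = 2,880.90 Cr

2,880.90 Cr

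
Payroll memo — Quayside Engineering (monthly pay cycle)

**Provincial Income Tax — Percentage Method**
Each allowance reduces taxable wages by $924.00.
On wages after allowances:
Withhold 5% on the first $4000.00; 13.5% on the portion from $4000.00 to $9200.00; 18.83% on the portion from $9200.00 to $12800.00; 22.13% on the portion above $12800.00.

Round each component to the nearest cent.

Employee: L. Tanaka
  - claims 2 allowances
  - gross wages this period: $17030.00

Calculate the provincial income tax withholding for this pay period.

$2107.02

Provincial Income Tax: taxable = $17030.00 − 2×$924.00 = $15182.00
  $1579.88 + 22.13% × ($15182.00 − $12800.00) = $1579.88 + 22.13% × $2382.00 = $2107.02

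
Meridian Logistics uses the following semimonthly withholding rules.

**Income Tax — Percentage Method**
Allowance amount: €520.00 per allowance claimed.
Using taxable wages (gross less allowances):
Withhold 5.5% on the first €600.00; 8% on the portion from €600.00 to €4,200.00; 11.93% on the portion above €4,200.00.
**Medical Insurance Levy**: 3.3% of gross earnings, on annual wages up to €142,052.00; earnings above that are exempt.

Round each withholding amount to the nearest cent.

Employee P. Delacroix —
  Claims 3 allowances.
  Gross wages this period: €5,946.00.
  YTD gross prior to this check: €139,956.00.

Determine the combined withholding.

Income Tax: taxable = €5,946.00 − 3×€520.00 = €4,386.00
  €321.00 + 11.93% × (€4,386.00 − €4,200.00) = €321.00 + 11.93% × €186.00 = €343.19
Medical Insurance Levy: cap €142,052.00 − YTD €139,956.00 = €2,096.00 subject; 3.3% × €2,096.00 = €69.17
Total: €343.19 + €69.17 = €412.36

€412.36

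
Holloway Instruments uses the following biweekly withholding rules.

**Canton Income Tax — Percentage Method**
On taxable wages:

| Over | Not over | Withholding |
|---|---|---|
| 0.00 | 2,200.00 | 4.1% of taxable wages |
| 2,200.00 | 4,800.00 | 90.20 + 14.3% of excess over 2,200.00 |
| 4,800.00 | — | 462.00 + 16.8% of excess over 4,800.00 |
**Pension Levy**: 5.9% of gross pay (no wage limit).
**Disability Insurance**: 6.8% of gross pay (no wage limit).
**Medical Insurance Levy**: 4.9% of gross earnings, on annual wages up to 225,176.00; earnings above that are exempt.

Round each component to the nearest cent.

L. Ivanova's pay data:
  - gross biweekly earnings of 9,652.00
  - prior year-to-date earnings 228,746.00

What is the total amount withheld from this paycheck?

2,502.95

Canton Income Tax: taxable = 9,652.00
  462.00 + 16.8% × (9,652.00 − 4,800.00) = 462.00 + 16.8% × 4,852.00 = 1,277.14
Pension Levy: 5.9% × 9,652.00 = 569.47
Disability Insurance: 6.8% × 9,652.00 = 656.34
Medical Insurance Levy: YTD 228,746.00 ≥ cap 225,176.00 → 0.00
Total: 1,277.14 + 569.47 + 656.34 + 0.00 = 2,502.95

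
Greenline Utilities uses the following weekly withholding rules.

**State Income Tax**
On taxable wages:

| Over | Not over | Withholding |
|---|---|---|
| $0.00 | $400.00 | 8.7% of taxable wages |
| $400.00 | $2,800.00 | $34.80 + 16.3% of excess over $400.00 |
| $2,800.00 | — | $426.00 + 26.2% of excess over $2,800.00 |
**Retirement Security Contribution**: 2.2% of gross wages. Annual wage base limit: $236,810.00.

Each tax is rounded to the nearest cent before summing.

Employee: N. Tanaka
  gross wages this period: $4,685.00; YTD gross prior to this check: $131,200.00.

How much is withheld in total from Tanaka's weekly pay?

State Income Tax: taxable = $4,685.00
  $426.00 + 26.2% × ($4,685.00 − $2,800.00) = $426.00 + 26.2% × $1,885.00 = $919.87
Retirement Security Contribution: 2.2% × $4,685.00 = $103.07
Total: $919.87 + $103.07 = $1,022.94

$1,022.94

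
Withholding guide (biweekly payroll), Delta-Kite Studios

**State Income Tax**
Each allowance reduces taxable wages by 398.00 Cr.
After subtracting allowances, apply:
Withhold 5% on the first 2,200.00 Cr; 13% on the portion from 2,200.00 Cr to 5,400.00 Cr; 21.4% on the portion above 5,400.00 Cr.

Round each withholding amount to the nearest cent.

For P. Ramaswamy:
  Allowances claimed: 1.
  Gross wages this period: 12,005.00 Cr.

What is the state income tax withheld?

State Income Tax: taxable = 12,005.00 Cr − 1×398.00 Cr = 11,607.00 Cr
  526.00 Cr + 21.4% × (11,607.00 Cr − 5,400.00 Cr) = 526.00 Cr + 21.4% × 6,207.00 Cr = 1,854.30 Cr

1,854.30 Cr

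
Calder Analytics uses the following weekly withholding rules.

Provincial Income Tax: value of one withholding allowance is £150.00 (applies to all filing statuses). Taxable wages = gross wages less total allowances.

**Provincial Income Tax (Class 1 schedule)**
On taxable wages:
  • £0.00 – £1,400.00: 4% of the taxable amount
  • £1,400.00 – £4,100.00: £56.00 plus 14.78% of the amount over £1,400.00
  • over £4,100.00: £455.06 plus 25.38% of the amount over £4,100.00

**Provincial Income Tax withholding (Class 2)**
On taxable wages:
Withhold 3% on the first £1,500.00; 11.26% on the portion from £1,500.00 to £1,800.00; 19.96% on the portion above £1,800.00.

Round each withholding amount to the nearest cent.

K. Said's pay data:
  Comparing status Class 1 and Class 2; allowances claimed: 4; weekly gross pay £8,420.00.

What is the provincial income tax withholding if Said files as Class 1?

£1,399.20

Provincial Income Tax (Class 1): taxable = £8,420.00 − 4×£150.00 = £7,820.00
  £455.06 + 25.38% × (£7,820.00 − £4,100.00) = £455.06 + 25.38% × £3,720.00 = £1,399.20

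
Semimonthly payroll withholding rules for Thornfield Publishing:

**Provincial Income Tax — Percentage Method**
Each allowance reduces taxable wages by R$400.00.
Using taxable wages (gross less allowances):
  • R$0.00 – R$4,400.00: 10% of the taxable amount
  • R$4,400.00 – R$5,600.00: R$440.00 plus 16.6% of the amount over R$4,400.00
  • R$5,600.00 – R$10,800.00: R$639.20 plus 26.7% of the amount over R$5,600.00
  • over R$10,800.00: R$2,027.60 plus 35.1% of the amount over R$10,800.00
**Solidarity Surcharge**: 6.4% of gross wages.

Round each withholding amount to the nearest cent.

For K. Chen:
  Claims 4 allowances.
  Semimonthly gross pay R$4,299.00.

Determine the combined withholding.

R$545.04

Provincial Income Tax: taxable = R$4,299.00 − 4×R$400.00 = R$2,699.00
  10% × R$2,699.00 = R$269.90
Solidarity Surcharge: 6.4% × R$4,299.00 = R$275.14
Total: R$269.90 + R$275.14 = R$545.04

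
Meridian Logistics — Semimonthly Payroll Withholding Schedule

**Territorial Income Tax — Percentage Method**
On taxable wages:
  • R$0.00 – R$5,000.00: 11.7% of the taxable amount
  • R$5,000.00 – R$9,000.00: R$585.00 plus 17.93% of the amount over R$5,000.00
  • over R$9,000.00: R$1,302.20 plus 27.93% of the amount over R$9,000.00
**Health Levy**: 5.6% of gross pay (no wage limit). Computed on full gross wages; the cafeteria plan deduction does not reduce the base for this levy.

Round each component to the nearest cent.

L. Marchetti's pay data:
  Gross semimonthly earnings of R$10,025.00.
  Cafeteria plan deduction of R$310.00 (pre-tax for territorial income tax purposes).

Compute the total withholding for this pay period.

R$2,063.30

Territorial Income Tax: taxable = R$10,025.00 − R$310.00 = R$9,715.00
  R$1,302.20 + 27.93% × (R$9,715.00 − R$9,000.00) = R$1,302.20 + 27.93% × R$715.00 = R$1,501.90
Health Levy: 5.6% × R$10,025.00 = R$561.40
Total: R$1,501.90 + R$561.40 = R$2,063.30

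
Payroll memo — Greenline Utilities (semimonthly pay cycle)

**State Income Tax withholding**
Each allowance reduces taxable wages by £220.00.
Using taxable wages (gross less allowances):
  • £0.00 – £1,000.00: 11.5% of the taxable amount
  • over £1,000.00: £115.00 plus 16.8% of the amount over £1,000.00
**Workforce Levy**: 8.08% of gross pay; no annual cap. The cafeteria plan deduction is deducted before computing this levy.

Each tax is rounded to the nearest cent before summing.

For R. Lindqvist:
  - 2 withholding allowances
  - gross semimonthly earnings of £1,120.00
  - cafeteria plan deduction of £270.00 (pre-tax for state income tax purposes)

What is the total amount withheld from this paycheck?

State Income Tax: taxable = £1,120.00 − £270.00 − 2×£220.00 = £410.00
  11.5% × £410.00 = £47.15
Workforce Levy: 8.08% × £850.00 = £68.68
Total: £47.15 + £68.68 = £115.83

£115.83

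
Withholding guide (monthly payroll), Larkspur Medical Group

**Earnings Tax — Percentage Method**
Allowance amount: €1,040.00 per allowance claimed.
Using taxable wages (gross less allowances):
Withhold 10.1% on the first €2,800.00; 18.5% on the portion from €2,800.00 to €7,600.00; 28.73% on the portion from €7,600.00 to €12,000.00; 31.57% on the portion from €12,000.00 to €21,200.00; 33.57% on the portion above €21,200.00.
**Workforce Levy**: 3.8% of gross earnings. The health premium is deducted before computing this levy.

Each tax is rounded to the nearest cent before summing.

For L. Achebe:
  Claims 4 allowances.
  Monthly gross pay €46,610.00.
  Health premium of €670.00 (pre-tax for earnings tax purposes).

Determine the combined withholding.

Earnings Tax: taxable = €46,610.00 − €670.00 − 4×€1,040.00 = €41,780.00
  €5,339.36 + 33.57% × (€41,780.00 − €21,200.00) = €5,339.36 + 33.57% × €20,580.00 = €12,248.07
Workforce Levy: 3.8% × €45,940.00 = €1,745.72
Total: €12,248.07 + €1,745.72 = €13,993.79

€13,993.79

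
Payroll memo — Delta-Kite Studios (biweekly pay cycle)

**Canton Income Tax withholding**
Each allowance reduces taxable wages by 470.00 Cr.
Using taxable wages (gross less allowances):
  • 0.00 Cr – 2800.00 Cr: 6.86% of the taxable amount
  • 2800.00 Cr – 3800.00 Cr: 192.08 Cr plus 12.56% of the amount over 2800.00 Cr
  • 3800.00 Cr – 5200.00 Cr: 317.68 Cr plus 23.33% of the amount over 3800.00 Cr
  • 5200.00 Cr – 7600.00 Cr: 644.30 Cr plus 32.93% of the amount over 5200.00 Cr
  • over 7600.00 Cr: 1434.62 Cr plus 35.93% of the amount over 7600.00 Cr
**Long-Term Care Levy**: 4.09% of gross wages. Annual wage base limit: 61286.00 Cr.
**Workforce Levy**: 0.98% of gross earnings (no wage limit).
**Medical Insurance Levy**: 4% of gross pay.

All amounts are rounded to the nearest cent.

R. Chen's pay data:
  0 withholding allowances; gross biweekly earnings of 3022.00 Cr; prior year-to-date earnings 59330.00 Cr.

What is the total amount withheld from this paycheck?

Canton Income Tax: taxable = 3022.00 Cr
  192.08 Cr + 12.56% × (3022.00 Cr − 2800.00 Cr) = 192.08 Cr + 12.56% × 222.00 Cr = 219.96 Cr
Long-Term Care Levy: cap 61286.00 Cr − YTD 59330.00 Cr = 1956.00 Cr subject; 4.09% × 1956.00 Cr = 80.00 Cr
Workforce Levy: 0.98% × 3022.00 Cr = 29.62 Cr
Medical Insurance Levy: 4% × 3022.00 Cr = 120.88 Cr
Total: 219.96 Cr + 80.00 Cr + 29.62 Cr + 120.88 Cr = 450.46 Cr

450.46 Cr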